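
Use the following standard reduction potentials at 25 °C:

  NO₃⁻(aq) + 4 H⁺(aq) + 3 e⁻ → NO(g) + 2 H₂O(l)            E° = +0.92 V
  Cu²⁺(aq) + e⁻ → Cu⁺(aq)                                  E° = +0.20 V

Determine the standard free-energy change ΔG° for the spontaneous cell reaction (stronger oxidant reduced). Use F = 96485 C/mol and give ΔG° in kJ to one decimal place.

NO₃⁻/NO (E° = +0.92 V) is the cathode; Cu²⁺/Cu⁺ (E° = +0.20 V) is the anode, so E°cell = +0.72 V.
Balancing electrons gives n = 3 (lcm of 3 and 1).
ΔG° = −nFE° = −(3)(96485)(+0.72) = -208,408 J = -208.4 kJ.

-208.4 kJ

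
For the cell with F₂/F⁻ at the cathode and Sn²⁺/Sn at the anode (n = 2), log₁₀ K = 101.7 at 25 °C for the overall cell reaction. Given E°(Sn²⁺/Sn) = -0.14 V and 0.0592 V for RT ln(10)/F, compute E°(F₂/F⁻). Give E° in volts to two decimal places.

E°cell = (0.0592/n)·log K = (0.0592/2)(101.7) = +3.010 V.
Since F₂/F⁻ is the cathode and Sn²⁺/Sn the anode, E°cell = E°(F₂/F⁻) − E°(Sn²⁺/Sn).
So E°(F₂/F⁻) = E°cell + E°(Sn²⁺/Sn) = +3.010 + (-0.14) = +2.87 V.

+2.87 V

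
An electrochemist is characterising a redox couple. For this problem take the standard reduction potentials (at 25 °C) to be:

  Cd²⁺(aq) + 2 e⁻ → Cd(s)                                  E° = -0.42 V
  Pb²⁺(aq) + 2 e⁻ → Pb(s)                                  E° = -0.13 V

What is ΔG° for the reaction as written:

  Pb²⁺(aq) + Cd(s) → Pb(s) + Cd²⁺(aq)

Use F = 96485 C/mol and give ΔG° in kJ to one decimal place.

-56.0 kJ

As written, Pb²⁺/Pb is reduced (cathode) and Cd²⁺/Cd is oxidised (anode), so E°cell = (-0.13) − (-0.42) = +0.29 V.
Balancing electrons gives n = 2.
ΔG° = −nFE° = −(2)(96485)(+0.29) = -55,961 J = -56.0 kJ.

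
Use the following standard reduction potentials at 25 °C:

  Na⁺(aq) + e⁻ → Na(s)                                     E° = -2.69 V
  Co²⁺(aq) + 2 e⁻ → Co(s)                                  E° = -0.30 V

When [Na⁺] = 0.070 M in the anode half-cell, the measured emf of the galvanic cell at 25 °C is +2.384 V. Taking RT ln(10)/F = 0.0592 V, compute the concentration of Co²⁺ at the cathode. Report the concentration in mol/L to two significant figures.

Co²⁺/Co is the cathode, Na⁺/Na the anode: E°cell = +2.39 V, n = 2.
Overall reaction: Co²⁺(aq) + 2 Na(s) → Co(s) + 2 Na⁺(aq); Q = [Na⁺]^2/[Co²⁺]^1.
From E = E° − (0.0592/n) log Q: log Q = (E° − E)·n/0.0592 = (+2.39 − (+2.384))·2/0.0592 = 0.2027.
So 1·log[Co²⁺] = 2·log(0.07) − log Q = -2.3098 − (0.2027) = -2.5125; [Co²⁺] = 10^(-2.5125) ≈ 0.0031 M.

0.0031 M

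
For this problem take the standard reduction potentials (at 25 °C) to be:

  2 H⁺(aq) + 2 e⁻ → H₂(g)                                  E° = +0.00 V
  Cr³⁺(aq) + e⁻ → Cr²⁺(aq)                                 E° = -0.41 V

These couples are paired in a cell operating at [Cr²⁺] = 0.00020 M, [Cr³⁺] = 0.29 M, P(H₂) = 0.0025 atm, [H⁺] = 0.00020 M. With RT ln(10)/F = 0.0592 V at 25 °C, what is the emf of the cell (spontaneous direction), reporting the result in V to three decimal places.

+0.081 V

H⁺/H₂ is the cathode (higher E°), Cr³⁺/Cr²⁺ the anode: E°cell = +0.00 − (-0.41) = +0.41 V, n = 2.
Overall: 2 H⁺(aq) + 2 Cr²⁺(aq) → H₂(g) + 2 Cr³⁺(aq)
Q = P(H₂)·[Cr³⁺]^2 / ([H⁺]^2·[Cr²⁺]^2); log Q = 11.119.
E = E° − (0.0592/n) log Q = +0.41 − (0.0592/2)(11.119) = +0.081 V.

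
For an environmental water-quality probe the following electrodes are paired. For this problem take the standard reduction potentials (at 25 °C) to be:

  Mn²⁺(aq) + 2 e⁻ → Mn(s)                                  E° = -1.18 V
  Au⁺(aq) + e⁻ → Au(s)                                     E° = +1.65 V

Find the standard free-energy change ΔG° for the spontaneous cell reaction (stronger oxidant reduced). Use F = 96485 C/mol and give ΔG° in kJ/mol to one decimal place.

-546.1 kJ/mol

Au⁺/Au (E° = +1.65 V) is the cathode; Mn²⁺/Mn (E° = -1.18 V) is the anode, so E°cell = +2.83 V.
Balancing electrons gives n = 2 (lcm of 1 and 2).
ΔG° = −nFE° = −(2)(96485)(+2.83) = -546,105 J = -546.1 kJ/mol.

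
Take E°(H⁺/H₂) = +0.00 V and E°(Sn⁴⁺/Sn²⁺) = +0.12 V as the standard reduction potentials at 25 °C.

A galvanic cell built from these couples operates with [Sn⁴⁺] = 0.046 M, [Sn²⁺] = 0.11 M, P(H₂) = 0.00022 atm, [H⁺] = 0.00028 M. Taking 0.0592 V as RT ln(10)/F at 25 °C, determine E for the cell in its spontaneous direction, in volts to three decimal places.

Sn⁴⁺/Sn²⁺ is the cathode (higher E°), H⁺/H₂ the anode: E°cell = +0.12 − (+0.00) = +0.12 V, n = 2.
Overall: Sn⁴⁺(aq) + H₂(g) → Sn²⁺(aq) + 2 H⁺(aq)
Q = [Sn²⁺]·[H⁺]^2 / ([Sn⁴⁺]·P(H₂)); log Q = -3.069.
E = E° − (0.0592/n) log Q = +0.12 − (0.0592/2)(-3.069) = +0.211 V.

+0.211 V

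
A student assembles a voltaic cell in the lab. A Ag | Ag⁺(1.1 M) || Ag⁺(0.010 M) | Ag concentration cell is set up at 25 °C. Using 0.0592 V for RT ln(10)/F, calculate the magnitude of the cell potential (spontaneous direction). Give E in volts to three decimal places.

+0.121 V

For a concentration cell E°cell = 0. The 1.1 M side is the cathode (reduction is favoured where [Ag⁺] is higher).
With n = 1, E = −(0.0592/1) log([Ag⁺]ₐₙ/[Ag⁺]꜀ₐₜ) = −(0.0592/1) log(0.01/1.1) = −(0.0592/1)(-2.041) = +0.121 V.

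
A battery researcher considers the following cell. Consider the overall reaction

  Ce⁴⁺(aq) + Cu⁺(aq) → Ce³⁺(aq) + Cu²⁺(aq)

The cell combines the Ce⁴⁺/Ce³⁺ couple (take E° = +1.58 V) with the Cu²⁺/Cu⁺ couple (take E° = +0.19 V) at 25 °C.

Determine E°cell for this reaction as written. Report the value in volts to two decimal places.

+1.39 V

The Ce⁴⁺/Ce³⁺ couple has the higher reduction potential, so it is the cathode; Cu²⁺/Cu⁺ is oxidised at the anode.
E°cell = E°(cathode) − E°(anode) = (+1.58) − (+0.19) = +1.39 V.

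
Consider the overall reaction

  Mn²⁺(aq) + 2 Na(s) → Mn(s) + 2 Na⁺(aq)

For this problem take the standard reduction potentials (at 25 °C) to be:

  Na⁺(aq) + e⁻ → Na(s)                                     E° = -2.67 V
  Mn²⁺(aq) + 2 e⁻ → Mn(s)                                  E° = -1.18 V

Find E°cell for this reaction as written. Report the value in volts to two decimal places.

The Mn²⁺/Mn couple has the higher reduction potential, so it is the cathode; Na⁺/Na is oxidised at the anode.
E°cell = E°(cathode) − E°(anode) = (-1.18) − (-2.67) = +1.49 V.
Since E°cell > 0, the reaction is spontaneous under standard conditions.

+1.49 V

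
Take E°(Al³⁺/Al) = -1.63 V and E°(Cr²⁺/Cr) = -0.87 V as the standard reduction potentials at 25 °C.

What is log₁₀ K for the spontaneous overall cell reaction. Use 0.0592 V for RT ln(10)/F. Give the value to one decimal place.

77.0

Cathode: Cr²⁺/Cr; anode: Al³⁺/Al. E°cell = +0.76 V, n = 6.
log K = nE°cell / 0.0592 = (6)(+0.76) / 0.0592 = 77.0.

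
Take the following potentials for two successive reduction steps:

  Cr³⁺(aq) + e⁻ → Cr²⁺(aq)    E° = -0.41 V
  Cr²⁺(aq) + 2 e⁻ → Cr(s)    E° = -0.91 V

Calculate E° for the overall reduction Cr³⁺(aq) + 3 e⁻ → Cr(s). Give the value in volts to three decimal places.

-0.743 V

Adding the free-energy changes (−nFE°) of the two steps gives −n₃FE°₃ = −n₁FE°₁ − n₂FE°₂.
E°₃ = (1×-0.41 + 2×-0.91) / 3 = (-2.230) / 3 = -0.743 V.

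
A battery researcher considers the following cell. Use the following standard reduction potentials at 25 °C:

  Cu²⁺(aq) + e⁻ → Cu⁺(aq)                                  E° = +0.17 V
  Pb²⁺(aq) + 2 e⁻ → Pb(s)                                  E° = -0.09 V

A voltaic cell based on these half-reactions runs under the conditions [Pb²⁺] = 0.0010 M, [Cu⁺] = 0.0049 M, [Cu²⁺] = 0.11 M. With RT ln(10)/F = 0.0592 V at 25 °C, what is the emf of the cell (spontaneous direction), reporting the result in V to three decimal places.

Cu²⁺/Cu⁺ is the cathode (higher E°), Pb²⁺/Pb the anode: E°cell = +0.17 − (-0.09) = +0.26 V, n = 2.
Overall: 2 Cu²⁺(aq) + Pb(s) → 2 Cu⁺(aq) + Pb²⁺(aq)
Q = [Cu⁺]^2·[Pb²⁺] / ([Cu²⁺]^2); log Q = -5.702.
E = E° − (0.0592/n) log Q = +0.26 − (0.0592/2)(-5.702) = +0.429 V.

+0.429 V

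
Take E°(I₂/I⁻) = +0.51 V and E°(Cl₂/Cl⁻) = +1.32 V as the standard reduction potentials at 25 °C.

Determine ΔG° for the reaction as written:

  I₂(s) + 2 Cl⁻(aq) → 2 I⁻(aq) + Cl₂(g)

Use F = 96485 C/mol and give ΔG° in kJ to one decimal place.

As written, I₂/I⁻ is reduced (cathode) and Cl₂/Cl⁻ is oxidised (anode), so E°cell = (+0.51) − (+1.32) = -0.81 V.
Balancing electrons gives n = 2.
ΔG° = −nFE° = −(2)(96485)(-0.81) = 156,306 J = +156.3 kJ.

+156.3 kJ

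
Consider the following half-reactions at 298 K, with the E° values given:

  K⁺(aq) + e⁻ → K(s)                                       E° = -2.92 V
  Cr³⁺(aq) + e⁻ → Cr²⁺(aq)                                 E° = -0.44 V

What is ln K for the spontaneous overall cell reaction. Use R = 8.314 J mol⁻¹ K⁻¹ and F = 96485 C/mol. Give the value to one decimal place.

96.6

Cathode: Cr³⁺/Cr²⁺; anode: K⁺/K. E°cell = (-0.44) − (-2.92) = +2.48 V, with n = 1.
ΔG° = −nFE° = −RT ln K, so ln K = nFE°/(RT) = (1)(96485)(+2.48) / ((8.314)(298)) = 96.580.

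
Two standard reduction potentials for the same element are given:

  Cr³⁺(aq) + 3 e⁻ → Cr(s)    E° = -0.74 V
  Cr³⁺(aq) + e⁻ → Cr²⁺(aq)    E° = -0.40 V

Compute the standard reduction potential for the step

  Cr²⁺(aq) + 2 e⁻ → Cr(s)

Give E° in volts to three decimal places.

Sequential free energies add, so n₃E°₃ = n₁E°₁ + n₂E°₂.
With n₃ = 3, and the known step contributing 1×(-0.40) V, the unknown satisfies 2·E° = 3×(-0.74) − 1×(-0.40) = -1.820.
E° = -1.820 / 2 = -0.910 V.

-0.910 V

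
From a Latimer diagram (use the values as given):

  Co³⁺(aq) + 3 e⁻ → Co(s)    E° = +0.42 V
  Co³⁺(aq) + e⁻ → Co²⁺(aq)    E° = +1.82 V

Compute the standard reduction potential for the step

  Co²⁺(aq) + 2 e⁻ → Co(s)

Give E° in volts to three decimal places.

Sequential free energies add, so n₃E°₃ = n₁E°₁ + n₂E°₂.
With n₃ = 3, and the known step contributing 1×(+1.82) V, the unknown satisfies 2·E° = 3×(+0.42) − 1×(+1.82) = -0.560.
E° = -0.560 / 2 = -0.280 V.

-0.280 V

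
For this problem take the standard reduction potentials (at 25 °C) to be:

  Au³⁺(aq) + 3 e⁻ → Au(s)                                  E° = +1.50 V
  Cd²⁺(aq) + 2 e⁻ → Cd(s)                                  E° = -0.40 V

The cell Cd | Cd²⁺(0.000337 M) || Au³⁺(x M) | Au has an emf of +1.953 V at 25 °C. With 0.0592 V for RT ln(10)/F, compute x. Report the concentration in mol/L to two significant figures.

Au³⁺/Au is the cathode, Cd²⁺/Cd the anode: E°cell = +1.90 V, n = 6.
Overall reaction: 2 Au³⁺(aq) + 3 Cd(s) → 2 Au(s) + 3 Cd²⁺(aq); Q = [Cd²⁺]^3/[Au³⁺]^2.
From E = E° − (0.0592/n) log Q: log Q = (E° − E)·n/0.0592 = (+1.90 − (+1.953))·6/0.0592 = -5.3716.
So 2·log[Au³⁺] = 3·log(0.000337) − log Q = -10.4171 − (-5.3716) = -5.0455; log[Au³⁺] = -5.0455 / 2 = -2.5227; [Au³⁺] = 10^(-2.5227) ≈ 0.0030 M.

0.0030 M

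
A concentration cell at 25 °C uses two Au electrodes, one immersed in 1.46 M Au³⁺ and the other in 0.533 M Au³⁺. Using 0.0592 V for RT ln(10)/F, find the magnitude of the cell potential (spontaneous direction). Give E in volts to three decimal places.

+0.009 V

For a concentration cell E°cell = 0. The 1.46 M side is the cathode (reduction is favoured where [Au³⁺] is higher).
With n = 3, E = −(0.0592/3) log([Au³⁺]ₐₙ/[Au³⁺]꜀ₐₜ) = −(0.0592/3) log(0.533/1.46) = −(0.0592/3)(-0.438) = +0.009 V.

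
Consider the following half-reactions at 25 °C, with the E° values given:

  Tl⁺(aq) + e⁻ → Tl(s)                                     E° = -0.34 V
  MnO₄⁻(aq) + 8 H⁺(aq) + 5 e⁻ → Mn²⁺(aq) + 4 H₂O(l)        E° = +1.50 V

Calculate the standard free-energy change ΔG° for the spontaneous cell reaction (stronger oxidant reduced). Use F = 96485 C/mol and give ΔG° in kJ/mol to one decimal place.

MnO₄⁻/Mn²⁺ (E° = +1.50 V) is the cathode; Tl⁺/Tl (E° = -0.34 V) is the anode, so E°cell = +1.84 V.
Balancing electrons gives n = 5 (lcm of 5 and 1).
ΔG° = −nFE° = −(5)(96485)(+1.84) = -887,662 J = -887.7 kJ/mol.

-887.7 kJ/mol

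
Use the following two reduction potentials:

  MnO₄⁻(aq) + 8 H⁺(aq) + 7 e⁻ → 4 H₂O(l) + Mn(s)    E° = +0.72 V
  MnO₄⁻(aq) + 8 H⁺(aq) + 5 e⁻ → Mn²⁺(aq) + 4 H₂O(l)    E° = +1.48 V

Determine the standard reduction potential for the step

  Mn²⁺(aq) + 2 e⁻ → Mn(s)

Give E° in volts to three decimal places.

-1.180 V

Sequential free energies add, so n₃E°₃ = n₁E°₁ + n₂E°₂.
With n₃ = 7, and the known step contributing 5×(+1.48) V, the unknown satisfies 2·E° = 7×(+0.72) − 5×(+1.48) = -2.360.
E° = -2.360 / 2 = -1.180 V.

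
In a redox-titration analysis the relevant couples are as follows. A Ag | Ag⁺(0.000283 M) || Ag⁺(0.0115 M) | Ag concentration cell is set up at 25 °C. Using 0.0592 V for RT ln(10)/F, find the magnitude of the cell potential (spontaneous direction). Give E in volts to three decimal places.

+0.095 V

For a concentration cell E°cell = 0. The 0.0115 M side is the cathode (reduction is favoured where [Ag⁺] is higher).
With n = 1, E = −(0.0592/1) log([Ag⁺]ₐₙ/[Ag⁺]꜀ₐₜ) = −(0.0592/1) log(0.000283/0.0115) = −(0.0592/1)(-1.609) = +0.095 V.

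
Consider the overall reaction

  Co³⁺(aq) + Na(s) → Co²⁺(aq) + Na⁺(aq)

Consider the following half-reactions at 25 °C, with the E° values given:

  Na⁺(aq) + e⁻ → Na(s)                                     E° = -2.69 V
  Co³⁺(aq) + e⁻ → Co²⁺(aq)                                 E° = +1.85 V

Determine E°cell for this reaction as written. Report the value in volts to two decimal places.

+4.54 V

The Co³⁺/Co²⁺ couple has the higher reduction potential, so it is the cathode; Na⁺/Na is oxidised at the anode.
E°cell = E°(cathode) − E°(anode) = (+1.85) − (-2.69) = +4.54 V.
Since E°cell > 0, the reaction is spontaneous under standard conditions.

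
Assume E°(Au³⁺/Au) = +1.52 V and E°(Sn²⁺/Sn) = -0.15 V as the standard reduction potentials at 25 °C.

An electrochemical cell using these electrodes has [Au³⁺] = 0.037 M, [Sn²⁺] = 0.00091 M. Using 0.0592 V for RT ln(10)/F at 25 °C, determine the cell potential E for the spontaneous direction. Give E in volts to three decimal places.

+1.732 V

Au³⁺/Au is the cathode (higher E°), Sn²⁺/Sn the anode: E°cell = +1.52 − (-0.15) = +1.67 V, n = 6.
Overall: 2 Au³⁺(aq) + 3 Sn(s) → 2 Au(s) + 3 Sn²⁺(aq)
Q = [Sn²⁺]^3 / ([Au³⁺]^2); log Q = -6.259.
E = E° − (0.0592/n) log Q = +1.67 − (0.0592/6)(-6.259) = +1.732 V.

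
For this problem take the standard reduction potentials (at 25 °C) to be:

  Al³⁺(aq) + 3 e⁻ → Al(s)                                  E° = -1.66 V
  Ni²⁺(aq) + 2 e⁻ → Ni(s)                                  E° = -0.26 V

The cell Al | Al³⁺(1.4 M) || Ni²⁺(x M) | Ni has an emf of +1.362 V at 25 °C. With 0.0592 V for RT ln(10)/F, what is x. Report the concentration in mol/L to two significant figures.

Ni²⁺/Ni is the cathode, Al³⁺/Al the anode: E°cell = +1.40 V, n = 6.
Overall reaction: 3 Ni²⁺(aq) + 2 Al(s) → 3 Ni(s) + 2 Al³⁺(aq); Q = [Al³⁺]^2/[Ni²⁺]^3.
From E = E° − (0.0592/n) log Q: log Q = (E° − E)·n/0.0592 = (+1.40 − (+1.362))·6/0.0592 = 3.8514.
So 3·log[Ni²⁺] = 2·log(1.4) − log Q = 0.2923 − (3.8514) = -3.5591; log[Ni²⁺] = -3.5591 / 3 = -1.1864; [Ni²⁺] = 10^(-1.1864) ≈ 0.065 M.

0.065 M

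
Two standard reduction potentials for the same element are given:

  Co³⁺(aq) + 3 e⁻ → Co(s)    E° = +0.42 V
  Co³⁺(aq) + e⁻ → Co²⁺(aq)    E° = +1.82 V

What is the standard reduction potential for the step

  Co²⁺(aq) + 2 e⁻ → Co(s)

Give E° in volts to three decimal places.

Sequential free energies add, so n₃E°₃ = n₁E°₁ + n₂E°₂.
With n₃ = 3, and the known step contributing 1×(+1.82) V, the unknown satisfies 2·E° = 3×(+0.42) − 1×(+1.82) = -0.560.
E° = -0.560 / 2 = -0.280 V.

-0.280 V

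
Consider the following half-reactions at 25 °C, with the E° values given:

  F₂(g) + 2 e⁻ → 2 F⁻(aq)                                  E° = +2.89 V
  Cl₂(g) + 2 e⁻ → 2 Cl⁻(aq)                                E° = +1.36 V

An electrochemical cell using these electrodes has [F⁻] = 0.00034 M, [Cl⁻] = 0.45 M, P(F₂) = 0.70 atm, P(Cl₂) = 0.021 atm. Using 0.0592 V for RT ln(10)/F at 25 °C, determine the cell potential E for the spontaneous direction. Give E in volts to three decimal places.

+1.760 V

F₂/F⁻ is the cathode (higher E°), Cl₂/Cl⁻ the anode: E°cell = +2.89 − (+1.36) = +1.53 V, n = 2.
Overall: F₂(g) + 2 Cl⁻(aq) → 2 F⁻(aq) + Cl₂(g)
Q = [F⁻]^2·P(Cl₂) / (P(F₂)·[Cl⁻]^2); log Q = -7.766.
E = E° − (0.0592/n) log Q = +1.53 − (0.0592/2)(-7.766) = +1.760 V.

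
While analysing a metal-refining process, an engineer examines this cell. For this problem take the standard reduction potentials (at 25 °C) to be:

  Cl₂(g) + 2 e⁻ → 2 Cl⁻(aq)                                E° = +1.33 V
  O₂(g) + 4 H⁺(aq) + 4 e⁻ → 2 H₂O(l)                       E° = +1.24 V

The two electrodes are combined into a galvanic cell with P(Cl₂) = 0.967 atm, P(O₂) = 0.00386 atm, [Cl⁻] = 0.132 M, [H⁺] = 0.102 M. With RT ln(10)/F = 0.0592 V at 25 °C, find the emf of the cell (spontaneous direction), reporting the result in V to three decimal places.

+0.236 V

Cl₂/Cl⁻ is the cathode (higher E°), O₂/H₂O the anode: E°cell = +1.33 − (+1.24) = +0.09 V, n = 4.
Overall: 2 Cl₂(g) + 2 H₂O(l) → 4 Cl⁻(aq) + O₂(g) + 4 H⁺(aq)
Q = [Cl⁻]^4·P(O₂)·[H⁺]^4 / (P(Cl₂)^2); log Q = -9.868.
E = E° − (0.0592/n) log Q = +0.09 − (0.0592/4)(-9.868) = +0.236 V.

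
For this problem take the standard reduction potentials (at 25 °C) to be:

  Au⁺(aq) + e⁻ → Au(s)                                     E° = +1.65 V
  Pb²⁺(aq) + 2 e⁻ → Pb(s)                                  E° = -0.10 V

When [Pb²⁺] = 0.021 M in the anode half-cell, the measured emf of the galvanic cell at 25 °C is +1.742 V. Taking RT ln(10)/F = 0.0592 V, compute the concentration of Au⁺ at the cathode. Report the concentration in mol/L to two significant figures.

0.11 M

Au⁺/Au is the cathode, Pb²⁺/Pb the anode: E°cell = +1.75 V, n = 2.
Overall reaction: 2 Au⁺(aq) + Pb(s) → 2 Au(s) + Pb²⁺(aq); Q = [Pb²⁺]^1/[Au⁺]^2.
From E = E° − (0.0592/n) log Q: log Q = (E° − E)·n/0.0592 = (+1.75 − (+1.742))·2/0.0592 = 0.2703.
So 2·log[Au⁺] = 1·log(0.021) − log Q = -1.6778 − (0.2703) = -1.9481; log[Au⁺] = -1.9481 / 2 = -0.9740; [Au⁺] = 10^(-0.9740) ≈ 0.11 M.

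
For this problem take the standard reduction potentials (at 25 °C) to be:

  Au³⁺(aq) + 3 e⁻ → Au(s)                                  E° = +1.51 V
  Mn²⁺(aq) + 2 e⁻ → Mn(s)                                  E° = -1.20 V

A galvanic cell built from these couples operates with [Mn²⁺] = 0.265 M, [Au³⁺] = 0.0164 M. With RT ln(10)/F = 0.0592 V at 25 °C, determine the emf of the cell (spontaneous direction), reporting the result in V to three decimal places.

+2.692 V

Au³⁺/Au is the cathode (higher E°), Mn²⁺/Mn the anode: E°cell = +1.51 − (-1.20) = +2.71 V, n = 6.
Overall: 2 Au³⁺(aq) + 3 Mn(s) → 2 Au(s) + 3 Mn²⁺(aq)
Q = [Mn²⁺]^3 / ([Au³⁺]^2); log Q = 1.840.
E = E° − (0.0592/n) log Q = +2.71 − (0.0592/6)(1.840) = +2.692 V.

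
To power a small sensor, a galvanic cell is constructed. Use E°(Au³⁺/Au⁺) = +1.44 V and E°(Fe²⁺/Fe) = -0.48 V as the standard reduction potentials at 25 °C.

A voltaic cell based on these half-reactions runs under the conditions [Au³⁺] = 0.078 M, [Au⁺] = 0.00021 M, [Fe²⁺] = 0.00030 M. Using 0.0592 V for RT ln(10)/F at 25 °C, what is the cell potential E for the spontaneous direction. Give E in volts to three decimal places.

Au³⁺/Au⁺ is the cathode (higher E°), Fe²⁺/Fe the anode: E°cell = +1.44 − (-0.48) = +1.92 V, n = 2.
Overall: Au³⁺(aq) + Fe(s) → Au⁺(aq) + Fe²⁺(aq)
Q = [Au⁺]·[Fe²⁺] / ([Au³⁺]); log Q = -6.093.
E = E° − (0.0592/n) log Q = +1.92 − (0.0592/2)(-6.093) = +2.100 V.

+2.100 V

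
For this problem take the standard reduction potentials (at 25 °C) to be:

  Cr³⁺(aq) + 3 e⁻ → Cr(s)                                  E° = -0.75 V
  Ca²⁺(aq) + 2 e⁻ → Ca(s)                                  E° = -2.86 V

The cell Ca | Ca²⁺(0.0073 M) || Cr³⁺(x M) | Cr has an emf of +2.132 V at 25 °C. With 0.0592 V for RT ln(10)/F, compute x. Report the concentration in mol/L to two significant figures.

Cr³⁺/Cr is the cathode, Ca²⁺/Ca the anode: E°cell = +2.11 V, n = 6.
Overall reaction: 2 Cr³⁺(aq) + 3 Ca(s) → 2 Cr(s) + 3 Ca²⁺(aq); Q = [Ca²⁺]^3/[Cr³⁺]^2.
From E = E° − (0.0592/n) log Q: log Q = (E° − E)·n/0.0592 = (+2.11 − (+2.132))·6/0.0592 = -2.2297.
So 2·log[Cr³⁺] = 3·log(0.0073) − log Q = -6.4100 − (-2.2297) = -4.1803; log[Cr³⁺] = -4.1803 / 2 = -2.0901; [Cr³⁺] = 10^(-2.0901) ≈ 0.0081 M.

0.0081 M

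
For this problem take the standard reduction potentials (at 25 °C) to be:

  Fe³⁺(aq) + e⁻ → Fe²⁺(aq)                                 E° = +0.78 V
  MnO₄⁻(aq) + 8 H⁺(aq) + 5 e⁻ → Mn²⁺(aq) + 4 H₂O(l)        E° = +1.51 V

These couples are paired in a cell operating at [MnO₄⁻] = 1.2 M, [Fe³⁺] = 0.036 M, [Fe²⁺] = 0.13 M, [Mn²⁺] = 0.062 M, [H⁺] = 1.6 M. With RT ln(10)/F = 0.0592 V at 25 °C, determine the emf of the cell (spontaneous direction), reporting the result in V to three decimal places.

MnO₄⁻/Mn²⁺ is the cathode (higher E°), Fe³⁺/Fe²⁺ the anode: E°cell = +1.51 − (+0.78) = +0.73 V, n = 5.
Overall: MnO₄⁻(aq) + 8 H⁺(aq) + 5 Fe²⁺(aq) → Mn²⁺(aq) + 4 H₂O(l) + 5 Fe³⁺(aq)
Q = [Mn²⁺]·[Fe³⁺]^5 / ([MnO₄⁻]·[H⁺]^8·[Fe²⁺]^5); log Q = -5.708.
E = E° − (0.0592/n) log Q = +0.73 − (0.0592/5)(-5.708) = +0.798 V.

+0.798 V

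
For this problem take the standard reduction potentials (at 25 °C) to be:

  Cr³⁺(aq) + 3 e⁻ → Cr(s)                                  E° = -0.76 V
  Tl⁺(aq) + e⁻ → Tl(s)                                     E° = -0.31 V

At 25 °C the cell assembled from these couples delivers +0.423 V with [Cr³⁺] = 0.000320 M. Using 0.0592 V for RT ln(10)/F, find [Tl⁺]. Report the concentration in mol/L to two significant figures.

0.024 M

Tl⁺/Tl is the cathode, Cr³⁺/Cr the anode: E°cell = +0.45 V, n = 3.
Overall reaction: 3 Tl⁺(aq) + Cr(s) → 3 Tl(s) + Cr³⁺(aq); Q = [Cr³⁺]^1/[Tl⁺]^3.
From E = E° − (0.0592/n) log Q: log Q = (E° − E)·n/0.0592 = (+0.45 − (+0.423))·3/0.0592 = 1.3682.
So 3·log[Tl⁺] = 1·log(0.00032) − log Q = -3.4949 − (1.3682) = -4.8631; log[Tl⁺] = -4.8631 / 3 = -1.6210; [Tl⁺] = 10^(-1.6210) ≈ 0.024 M.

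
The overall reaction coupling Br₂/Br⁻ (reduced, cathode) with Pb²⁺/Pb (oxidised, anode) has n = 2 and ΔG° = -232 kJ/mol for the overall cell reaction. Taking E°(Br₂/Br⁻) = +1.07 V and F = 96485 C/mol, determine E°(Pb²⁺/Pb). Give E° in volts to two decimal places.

E°cell = −ΔG°/(nF) = −(-232×10³)/((2)(96485)) = +1.202 V.
Since Br₂/Br⁻ is the cathode and Pb²⁺/Pb the anode, E°cell = E°(Br₂/Br⁻) − E°(Pb²⁺/Pb).
So E°(Pb²⁺/Pb) = E°(Br₂/Br⁻) − E°cell = (+1.07) − (+1.202) = -0.13 V.

-0.13 V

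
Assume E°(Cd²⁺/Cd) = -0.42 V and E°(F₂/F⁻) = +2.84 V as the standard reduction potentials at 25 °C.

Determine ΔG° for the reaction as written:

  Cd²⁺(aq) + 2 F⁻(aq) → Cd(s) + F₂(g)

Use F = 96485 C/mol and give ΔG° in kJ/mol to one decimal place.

As written, Cd²⁺/Cd is reduced (cathode) and F₂/F⁻ is oxidised (anode), so E°cell = (-0.42) − (+2.84) = -3.26 V.
Balancing electrons gives n = 2.
ΔG° = −nFE° = −(2)(96485)(-3.26) = 629,082 J = +629.1 kJ/mol.

+629.1 kJ/mol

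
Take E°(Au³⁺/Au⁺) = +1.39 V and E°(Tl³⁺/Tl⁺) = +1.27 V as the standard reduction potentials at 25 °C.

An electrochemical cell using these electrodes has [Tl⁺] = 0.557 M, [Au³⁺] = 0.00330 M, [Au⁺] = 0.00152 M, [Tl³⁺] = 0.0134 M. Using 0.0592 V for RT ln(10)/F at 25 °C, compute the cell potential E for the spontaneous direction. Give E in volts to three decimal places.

Au³⁺/Au⁺ is the cathode (higher E°), Tl³⁺/Tl⁺ the anode: E°cell = +1.39 − (+1.27) = +0.12 V, n = 2.
Overall: Au³⁺(aq) + Tl⁺(aq) → Au⁺(aq) + Tl³⁺(aq)
Q = [Au⁺]·[Tl³⁺] / ([Au³⁺]·[Tl⁺]); log Q = -1.955.
E = E° − (0.0592/n) log Q = +0.12 − (0.0592/2)(-1.955) = +0.178 V.

+0.178 V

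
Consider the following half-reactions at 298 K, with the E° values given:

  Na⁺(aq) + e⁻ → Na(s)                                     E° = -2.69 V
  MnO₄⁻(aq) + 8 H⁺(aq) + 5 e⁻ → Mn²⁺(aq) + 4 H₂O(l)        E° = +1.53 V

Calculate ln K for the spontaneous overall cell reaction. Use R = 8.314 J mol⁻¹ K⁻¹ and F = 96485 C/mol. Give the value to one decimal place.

Cathode: MnO₄⁻/Mn²⁺; anode: Na⁺/Na. E°cell = (+1.53) − (-2.69) = +4.22 V, with n = 5.
ΔG° = −nFE° = −RT ln K, so ln K = nFE°/(RT) = (5)(96485)(+4.22) / ((8.314)(298)) = 821.705.

821.7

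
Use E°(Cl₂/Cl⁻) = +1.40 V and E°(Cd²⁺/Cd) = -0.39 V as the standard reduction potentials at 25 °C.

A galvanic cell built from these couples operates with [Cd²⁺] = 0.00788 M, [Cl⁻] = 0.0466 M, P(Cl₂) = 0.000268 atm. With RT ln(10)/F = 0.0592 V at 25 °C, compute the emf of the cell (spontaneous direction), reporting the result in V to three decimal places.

Cl₂/Cl⁻ is the cathode (higher E°), Cd²⁺/Cd the anode: E°cell = +1.40 − (-0.39) = +1.79 V, n = 2.
Overall: Cl₂(g) + Cd(s) → 2 Cl⁻(aq) + Cd²⁺(aq)
Q = [Cl⁻]^2·[Cd²⁺] / (P(Cl₂)); log Q = -1.195.
E = E° − (0.0592/n) log Q = +1.79 − (0.0592/2)(-1.195) = +1.825 V.

+1.825 V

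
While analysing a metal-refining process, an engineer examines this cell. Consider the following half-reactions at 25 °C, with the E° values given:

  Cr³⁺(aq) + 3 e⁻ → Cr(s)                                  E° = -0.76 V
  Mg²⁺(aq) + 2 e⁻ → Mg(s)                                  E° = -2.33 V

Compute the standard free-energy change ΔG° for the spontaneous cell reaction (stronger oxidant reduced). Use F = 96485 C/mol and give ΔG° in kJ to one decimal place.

-908.9 kJ

Cr³⁺/Cr (E° = -0.76 V) is the cathode; Mg²⁺/Mg (E° = -2.33 V) is the anode, so E°cell = +1.57 V.
Balancing electrons gives n = 6 (lcm of 3 and 2).
ΔG° = −nFE° = −(6)(96485)(+1.57) = -908,889 J = -908.9 kJ.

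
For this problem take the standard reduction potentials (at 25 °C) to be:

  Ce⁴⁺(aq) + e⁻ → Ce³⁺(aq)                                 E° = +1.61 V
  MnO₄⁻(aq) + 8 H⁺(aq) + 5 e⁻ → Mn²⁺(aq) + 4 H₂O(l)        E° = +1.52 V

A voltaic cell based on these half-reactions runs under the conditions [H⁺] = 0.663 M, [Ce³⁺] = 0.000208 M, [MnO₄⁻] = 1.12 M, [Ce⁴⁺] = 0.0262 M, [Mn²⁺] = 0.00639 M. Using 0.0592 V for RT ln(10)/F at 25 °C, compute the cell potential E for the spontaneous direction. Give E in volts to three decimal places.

+0.205 V

Ce⁴⁺/Ce³⁺ is the cathode (higher E°), MnO₄⁻/Mn²⁺ the anode: E°cell = +1.61 − (+1.52) = +0.09 V, n = 5.
Overall: 5 Ce⁴⁺(aq) + Mn²⁺(aq) + 4 H₂O(l) → 5 Ce³⁺(aq) + MnO₄⁻(aq) + 8 H⁺(aq)
Q = [Ce³⁺]^5·[MnO₄⁻]·[H⁺]^8 / ([Ce⁴⁺]^5·[Mn²⁺]); log Q = -9.685.
E = E° − (0.0592/n) log Q = +0.09 − (0.0592/5)(-9.685) = +0.205 V.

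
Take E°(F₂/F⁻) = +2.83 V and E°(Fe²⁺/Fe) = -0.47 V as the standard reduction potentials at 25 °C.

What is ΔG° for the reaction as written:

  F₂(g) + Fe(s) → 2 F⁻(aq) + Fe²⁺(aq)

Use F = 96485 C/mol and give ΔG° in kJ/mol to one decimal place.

-636.8 kJ/mol

As written, F₂/F⁻ is reduced (cathode) and Fe²⁺/Fe is oxidised (anode), so E°cell = (+2.83) − (-0.47) = +3.30 V.
Balancing electrons gives n = 2.
ΔG° = −nFE° = −(2)(96485)(+3.30) = -636,801 J = -636.8 kJ/mol.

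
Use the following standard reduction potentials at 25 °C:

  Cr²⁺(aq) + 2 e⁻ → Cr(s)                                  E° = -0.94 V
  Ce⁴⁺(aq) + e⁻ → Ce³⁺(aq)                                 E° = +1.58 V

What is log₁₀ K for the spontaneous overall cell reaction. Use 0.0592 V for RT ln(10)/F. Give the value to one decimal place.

Cathode: Ce⁴⁺/Ce³⁺; anode: Cr²⁺/Cr. E°cell = +2.52 V, n = 2.
log K = nE°cell / 0.0592 = (2)(+2.52) / 0.0592 = 85.1.

85.1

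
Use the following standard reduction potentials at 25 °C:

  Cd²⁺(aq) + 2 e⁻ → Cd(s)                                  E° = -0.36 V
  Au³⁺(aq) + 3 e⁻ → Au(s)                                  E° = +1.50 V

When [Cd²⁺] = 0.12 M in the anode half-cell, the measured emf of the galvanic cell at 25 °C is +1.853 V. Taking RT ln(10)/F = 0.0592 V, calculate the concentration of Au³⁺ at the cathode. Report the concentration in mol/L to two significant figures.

Au³⁺/Au is the cathode, Cd²⁺/Cd the anode: E°cell = +1.86 V, n = 6.
Overall reaction: 2 Au³⁺(aq) + 3 Cd(s) → 2 Au(s) + 3 Cd²⁺(aq); Q = [Cd²⁺]^3/[Au³⁺]^2.
From E = E° − (0.0592/n) log Q: log Q = (E° − E)·n/0.0592 = (+1.86 − (+1.853))·6/0.0592 = 0.7095.
So 2·log[Au³⁺] = 3·log(0.12) − log Q = -2.7625 − (0.7095) = -3.4720; log[Au³⁺] = -3.4720 / 2 = -1.7360; [Au³⁺] = 10^(-1.7360) ≈ 0.018 M.

0.018 M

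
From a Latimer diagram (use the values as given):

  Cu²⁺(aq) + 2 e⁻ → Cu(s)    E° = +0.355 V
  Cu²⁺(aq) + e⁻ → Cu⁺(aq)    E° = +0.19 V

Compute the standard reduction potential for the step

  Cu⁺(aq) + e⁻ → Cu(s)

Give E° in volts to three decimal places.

+0.520 V

Sequential free energies add, so n₃E°₃ = n₁E°₁ + n₂E°₂.
With n₃ = 2, and the known step contributing 1×(+0.19) V, the unknown satisfies 1·E° = 2×(+0.355) − 1×(+0.19) = +0.520.
E° = +0.520 / 1 = +0.520 V.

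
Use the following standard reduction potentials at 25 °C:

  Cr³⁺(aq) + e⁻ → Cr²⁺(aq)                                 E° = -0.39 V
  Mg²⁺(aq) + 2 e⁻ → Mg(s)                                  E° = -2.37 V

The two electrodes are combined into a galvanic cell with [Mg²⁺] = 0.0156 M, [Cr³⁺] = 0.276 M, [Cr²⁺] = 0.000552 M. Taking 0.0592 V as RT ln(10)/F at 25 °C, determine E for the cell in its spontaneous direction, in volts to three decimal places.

+2.193 V

Cr³⁺/Cr²⁺ is the cathode (higher E°), Mg²⁺/Mg the anode: E°cell = -0.39 − (-2.37) = +1.98 V, n = 2.
Overall: 2 Cr³⁺(aq) + Mg(s) → 2 Cr²⁺(aq) + Mg²⁺(aq)
Q = [Cr²⁺]^2·[Mg²⁺] / ([Cr³⁺]^2); log Q = -7.205.
E = E° − (0.0592/n) log Q = +1.98 − (0.0592/2)(-7.205) = +2.193 V.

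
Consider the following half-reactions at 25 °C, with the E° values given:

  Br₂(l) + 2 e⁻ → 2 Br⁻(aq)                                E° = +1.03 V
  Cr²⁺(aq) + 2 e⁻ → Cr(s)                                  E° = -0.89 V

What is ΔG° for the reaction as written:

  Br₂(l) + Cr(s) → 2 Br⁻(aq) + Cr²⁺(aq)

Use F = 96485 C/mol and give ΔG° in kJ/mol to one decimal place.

-370.5 kJ/mol

As written, Br₂/Br⁻ is reduced (cathode) and Cr²⁺/Cr is oxidised (anode), so E°cell = (+1.03) − (-0.89) = +1.92 V.
Balancing electrons gives n = 2.
ΔG° = −nFE° = −(2)(96485)(+1.92) = -370,502 J = -370.5 kJ/mol.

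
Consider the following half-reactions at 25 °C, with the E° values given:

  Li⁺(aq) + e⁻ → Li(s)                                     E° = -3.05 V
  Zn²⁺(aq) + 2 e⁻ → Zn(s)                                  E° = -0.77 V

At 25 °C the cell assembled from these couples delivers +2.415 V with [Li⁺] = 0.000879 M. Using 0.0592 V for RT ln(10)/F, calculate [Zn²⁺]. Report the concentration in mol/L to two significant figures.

0.028 M

Zn²⁺/Zn is the cathode, Li⁺/Li the anode: E°cell = +2.28 V, n = 2.
Overall reaction: Zn²⁺(aq) + 2 Li(s) → Zn(s) + 2 Li⁺(aq); Q = [Li⁺]^2/[Zn²⁺]^1.
From E = E° − (0.0592/n) log Q: log Q = (E° − E)·n/0.0592 = (+2.28 − (+2.415))·2/0.0592 = -4.5608.
So 1·log[Zn²⁺] = 2·log(0.000879) − log Q = -6.1120 − (-4.5608) = -1.5512; [Zn²⁺] = 10^(-1.5512) ≈ 0.028 M.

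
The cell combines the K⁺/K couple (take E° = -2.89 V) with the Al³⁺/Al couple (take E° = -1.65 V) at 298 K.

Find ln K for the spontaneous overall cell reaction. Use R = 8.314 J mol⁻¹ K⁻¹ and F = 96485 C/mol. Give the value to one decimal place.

144.9

Cathode: Al³⁺/Al; anode: K⁺/K. E°cell = (-1.65) − (-2.89) = +1.24 V, with n = 3.
ΔG° = −nFE° = −RT ln K, so ln K = nFE°/(RT) = (3)(96485)(+1.24) / ((8.314)(298)) = 144.869.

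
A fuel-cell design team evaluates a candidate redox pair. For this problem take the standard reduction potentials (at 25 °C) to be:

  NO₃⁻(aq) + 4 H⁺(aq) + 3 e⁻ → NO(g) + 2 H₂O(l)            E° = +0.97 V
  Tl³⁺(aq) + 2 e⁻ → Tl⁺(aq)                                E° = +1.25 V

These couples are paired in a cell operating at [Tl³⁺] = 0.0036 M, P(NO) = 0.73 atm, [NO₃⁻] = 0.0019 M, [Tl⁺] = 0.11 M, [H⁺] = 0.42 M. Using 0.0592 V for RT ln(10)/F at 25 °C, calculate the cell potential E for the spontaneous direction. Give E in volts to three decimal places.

+0.317 V

Tl³⁺/Tl⁺ is the cathode (higher E°), NO₃⁻/NO the anode: E°cell = +1.25 − (+0.97) = +0.28 V, n = 6.
Overall: 3 Tl³⁺(aq) + 2 NO(g) + 4 H₂O(l) → 3 Tl⁺(aq) + 2 NO₃⁻(aq) + 8 H⁺(aq)
Q = [Tl⁺]^3·[NO₃⁻]^2·[H⁺]^8 / ([Tl³⁺]^3·P(NO)^2); log Q = -3.728.
E = E° − (0.0592/n) log Q = +0.28 − (0.0592/6)(-3.728) = +0.317 V.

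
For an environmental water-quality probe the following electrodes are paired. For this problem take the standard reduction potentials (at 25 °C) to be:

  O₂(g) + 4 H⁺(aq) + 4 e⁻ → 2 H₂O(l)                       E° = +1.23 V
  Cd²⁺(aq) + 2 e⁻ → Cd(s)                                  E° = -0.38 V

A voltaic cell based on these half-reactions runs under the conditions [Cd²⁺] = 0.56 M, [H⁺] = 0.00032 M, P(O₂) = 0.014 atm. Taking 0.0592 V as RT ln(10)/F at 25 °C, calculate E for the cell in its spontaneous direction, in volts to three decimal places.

O₂/H₂O is the cathode (higher E°), Cd²⁺/Cd the anode: E°cell = +1.23 − (-0.38) = +1.61 V, n = 4.
Overall: O₂(g) + 4 H⁺(aq) + 2 Cd(s) → 2 H₂O(l) + 2 Cd²⁺(aq)
Q = [Cd²⁺]^2 / (P(O₂)·[H⁺]^4); log Q = 15.330.
E = E° − (0.0592/n) log Q = +1.61 − (0.0592/4)(15.330) = +1.383 V.

+1.383 V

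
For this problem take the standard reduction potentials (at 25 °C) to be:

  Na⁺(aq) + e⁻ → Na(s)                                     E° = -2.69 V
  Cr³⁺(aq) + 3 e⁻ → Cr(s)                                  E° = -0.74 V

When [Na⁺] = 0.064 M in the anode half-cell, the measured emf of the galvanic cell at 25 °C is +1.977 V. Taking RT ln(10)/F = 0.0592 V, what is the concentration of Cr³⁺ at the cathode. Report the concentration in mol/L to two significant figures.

Cr³⁺/Cr is the cathode, Na⁺/Na the anode: E°cell = +1.95 V, n = 3.
Overall reaction: Cr³⁺(aq) + 3 Na(s) → Cr(s) + 3 Na⁺(aq); Q = [Na⁺]^3/[Cr³⁺]^1.
From E = E° − (0.0592/n) log Q: log Q = (E° − E)·n/0.0592 = (+1.95 − (+1.977))·3/0.0592 = -1.3682.
So 1·log[Cr³⁺] = 3·log(0.064) − log Q = -3.5815 − (-1.3682) = -2.2133; [Cr³⁺] = 10^(-2.2133) ≈ 0.0061 M.

0.0061 M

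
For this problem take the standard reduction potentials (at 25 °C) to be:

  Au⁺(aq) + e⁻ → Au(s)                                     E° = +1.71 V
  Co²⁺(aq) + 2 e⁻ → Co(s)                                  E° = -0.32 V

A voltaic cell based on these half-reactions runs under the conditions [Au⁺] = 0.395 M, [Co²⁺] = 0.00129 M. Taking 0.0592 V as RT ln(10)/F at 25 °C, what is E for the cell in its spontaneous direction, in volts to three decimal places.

Au⁺/Au is the cathode (higher E°), Co²⁺/Co the anode: E°cell = +1.71 − (-0.32) = +2.03 V, n = 2.
Overall: 2 Au⁺(aq) + Co(s) → 2 Au(s) + Co²⁺(aq)
Q = [Co²⁺] / ([Au⁺]^2); log Q = -2.083.
E = E° − (0.0592/n) log Q = +2.03 − (0.0592/2)(-2.083) = +2.092 V.

+2.092 V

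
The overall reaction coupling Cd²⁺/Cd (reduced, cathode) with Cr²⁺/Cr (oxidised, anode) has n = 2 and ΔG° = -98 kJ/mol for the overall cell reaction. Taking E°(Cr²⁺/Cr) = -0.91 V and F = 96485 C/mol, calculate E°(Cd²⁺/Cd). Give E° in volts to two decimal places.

-0.40 V

E°cell = −ΔG°/(nF) = −(-98×10³)/((2)(96485)) = +0.508 V.
Since Cd²⁺/Cd is the cathode and Cr²⁺/Cr the anode, E°cell = E°(Cd²⁺/Cd) − E°(Cr²⁺/Cr).
So E°(Cd²⁺/Cd) = E°cell + E°(Cr²⁺/Cr) = +0.508 + (-0.91) = -0.40 V.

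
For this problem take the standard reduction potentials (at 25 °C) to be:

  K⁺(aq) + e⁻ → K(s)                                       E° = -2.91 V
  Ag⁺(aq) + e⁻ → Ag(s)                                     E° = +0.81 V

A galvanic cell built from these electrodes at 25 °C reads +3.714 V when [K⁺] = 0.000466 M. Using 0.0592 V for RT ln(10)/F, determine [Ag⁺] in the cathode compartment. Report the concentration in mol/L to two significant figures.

Ag⁺/Ag is the cathode, K⁺/K the anode: E°cell = +3.72 V, n = 1.
Overall reaction: Ag⁺(aq) + K(s) → Ag(s) + K⁺(aq); Q = [K⁺]^1/[Ag⁺]^1.
From E = E° − (0.0592/n) log Q: log Q = (E° − E)·n/0.0592 = (+3.72 − (+3.714))·1/0.0592 = 0.1014.
So 1·log[Ag⁺] = 1·log(0.000466) − log Q = -3.3316 − (0.1014) = -3.4330; [Ag⁺] = 10^(-3.4330) ≈ 0.00037 M.

0.00037 M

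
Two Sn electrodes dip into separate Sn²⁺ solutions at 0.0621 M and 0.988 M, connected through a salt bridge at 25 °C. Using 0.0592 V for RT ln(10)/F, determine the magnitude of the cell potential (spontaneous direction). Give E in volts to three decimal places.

For a concentration cell E°cell = 0. The 0.988 M side is the cathode (reduction is favoured where [Sn²⁺] is higher).
With n = 2, E = −(0.0592/2) log([Sn²⁺]ₐₙ/[Sn²⁺]꜀ₐₜ) = −(0.0592/2) log(0.0621/0.988) = −(0.0592/2)(-1.202) = +0.036 V.

+0.036 V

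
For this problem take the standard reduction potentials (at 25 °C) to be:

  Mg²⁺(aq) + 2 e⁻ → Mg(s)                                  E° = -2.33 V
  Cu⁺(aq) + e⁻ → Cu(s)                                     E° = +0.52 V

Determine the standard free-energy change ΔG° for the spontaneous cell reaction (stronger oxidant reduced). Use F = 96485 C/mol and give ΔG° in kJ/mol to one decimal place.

-550.0 kJ/mol

Cu⁺/Cu (E° = +0.52 V) is the cathode; Mg²⁺/Mg (E° = -2.33 V) is the anode, so E°cell = +2.85 V.
Balancing electrons gives n = 2 (lcm of 1 and 2).
ΔG° = −nFE° = −(2)(96485)(+2.85) = -549,964 J = -550.0 kJ/mol.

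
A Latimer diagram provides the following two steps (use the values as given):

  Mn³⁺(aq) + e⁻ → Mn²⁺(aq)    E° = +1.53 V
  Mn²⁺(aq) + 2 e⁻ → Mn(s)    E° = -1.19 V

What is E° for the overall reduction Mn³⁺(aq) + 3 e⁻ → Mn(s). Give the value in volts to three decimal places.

-0.283 V

Standard free energies of sequential steps add: ΔG°₃ = ΔG°₁ + ΔG°₂, so n₃E°₃ = n₁E°₁ + n₂E°₂.
E°₃ = (1×+1.53 + 2×-1.19) / 3 = (-0.850) / 3 = -0.283 V.
E° values themselves are not directly additive — weighting by electron count is essential.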